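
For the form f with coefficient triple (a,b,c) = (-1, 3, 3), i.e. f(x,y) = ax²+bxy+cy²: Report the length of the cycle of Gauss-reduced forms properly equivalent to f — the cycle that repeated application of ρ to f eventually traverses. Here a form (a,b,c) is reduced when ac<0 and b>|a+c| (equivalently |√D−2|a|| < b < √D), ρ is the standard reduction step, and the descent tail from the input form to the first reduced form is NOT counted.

D = 21, ⌊√D⌋ = 4
river: ρ → (3,3,-1)
river: ρ → (-1,3,3)
ρ-cycle length = 2 (tail of 0 descent steps not counted)

2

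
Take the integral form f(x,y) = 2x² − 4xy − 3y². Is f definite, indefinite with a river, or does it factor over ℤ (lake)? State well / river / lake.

D = b²−4ac = (-4)² − 4·2·(-3) = 40
D > 0 non-square ⇒ indefinite ⇒ periodic river

river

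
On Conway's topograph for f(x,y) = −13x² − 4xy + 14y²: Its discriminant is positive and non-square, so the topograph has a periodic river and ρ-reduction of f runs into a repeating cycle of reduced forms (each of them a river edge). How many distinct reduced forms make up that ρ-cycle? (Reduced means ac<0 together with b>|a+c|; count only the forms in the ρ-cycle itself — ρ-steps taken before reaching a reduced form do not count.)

D = 744, ⌊√D⌋ = 27
descent: ρ → (14,4,-13)  [lands on river]
river: ρ → (-13,22,5)
river: ρ → (5,18,-21)
river: ρ → (-21,24,2)
river: ρ → (2,24,-21)
river: ρ → (-21,18,5)
river: ρ → (5,22,-13)
river: ρ → (-13,4,14)
river: ρ → (14,24,-3)
river: ρ → (-3,24,14)
ρ-cycle length = 10 (tail of 1 descent step not counted)

10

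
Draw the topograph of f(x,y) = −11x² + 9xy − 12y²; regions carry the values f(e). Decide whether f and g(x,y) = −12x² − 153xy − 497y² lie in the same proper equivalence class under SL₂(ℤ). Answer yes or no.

D₁ = -447, D₂ = -447
f is negative-definite; reduce −f:
−f: reduced (well bottom): (11,-9,12) with a≤c, −a<b≤a
flip sign back: reduced form of f is (-11,9,-12)
g is negative-definite; reduce −g:
−g: translate: b→9 (≡153 mod 24), so (12,153,497)→(12,9,11)
−g: flip: (12,9,11)→(11,-9,12)
−g: reduced (well bottom): (11,-9,12) with a≤c, −a<b≤a
flip sign back: reduced form of g is (-11,9,-12)
reduced forms (-11, 9, -12) vs (-11, 9, -12) ⇒ equivalent

yes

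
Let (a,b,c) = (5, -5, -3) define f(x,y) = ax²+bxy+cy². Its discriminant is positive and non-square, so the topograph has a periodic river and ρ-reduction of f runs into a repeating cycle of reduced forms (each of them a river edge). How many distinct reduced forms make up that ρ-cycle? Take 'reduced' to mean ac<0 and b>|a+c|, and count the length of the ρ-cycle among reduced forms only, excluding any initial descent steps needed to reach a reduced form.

D = 85, ⌊√D⌋ = 9
descent: ρ → (-3,5,5)  [lands on river]
river: ρ → (5,5,-3)
river: ρ → (-3,7,3)
river: ρ → (3,5,-5)
river: ρ → (-5,5,3)
river: ρ → (3,7,-3)
ρ-cycle length = 6 (tail of 1 descent step not counted)

6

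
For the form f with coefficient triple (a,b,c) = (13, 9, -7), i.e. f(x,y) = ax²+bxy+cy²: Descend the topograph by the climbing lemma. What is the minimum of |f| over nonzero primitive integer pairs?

river: ρ → (-7,19,3)
river: ρ → (3,17,-13)
river: ρ → (-13,9,7)
river: ρ → (7,19,-3)
river: ρ → (-3,17,13)
river: ρ → (13,9,-7)
closes: descent 0, river 6
min |a| on river = 3

3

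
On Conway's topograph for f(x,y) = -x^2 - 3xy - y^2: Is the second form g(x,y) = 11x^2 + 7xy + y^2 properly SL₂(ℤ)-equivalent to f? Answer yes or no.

D₁ = 5, D₂ = 5
river cycle of f (length 2): (-1, 1, 1), (1, 1, -1)
river cycle of g (length 2): (1, 1, -1), (-1, 1, 1)
cycles coincide ⇒ equivalent

yes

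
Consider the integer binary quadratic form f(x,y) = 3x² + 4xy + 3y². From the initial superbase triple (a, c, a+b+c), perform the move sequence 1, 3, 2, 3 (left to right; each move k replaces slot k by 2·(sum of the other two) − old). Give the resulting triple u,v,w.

start (3,3,10) = (f(1,0),f(0,1),f(1,1))
replace slot 1: 2·(3+10) − 3 = 23 → (23,3,10)
replace slot 3: 2·(23+3) − 10 = 42 → (23,3,42)
replace slot 2: 2·(23+42) − 3 = 127 → (23,127,42)
replace slot 3: 2·(23+127) − 42 = 258 → (23,127,258)

23,127,258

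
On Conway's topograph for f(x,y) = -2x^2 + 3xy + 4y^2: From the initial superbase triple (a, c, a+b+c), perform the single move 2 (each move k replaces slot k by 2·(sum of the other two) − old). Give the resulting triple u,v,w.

start (-2,4,5) = (f(1,0),f(0,1),f(1,1))
replace slot 2: 2·((-2)+5) − 4 = 2 → (-2,2,5)

-2,2,5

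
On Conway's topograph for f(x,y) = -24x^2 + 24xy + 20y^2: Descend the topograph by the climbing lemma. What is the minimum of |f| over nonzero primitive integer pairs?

river: ρ → (20,16,-28)
river: ρ → (-28,40,8)
river: ρ → (8,40,-28)
river: ρ → (-28,16,20)
river: ρ → (20,24,-24)
river: ρ → (-24,24,20)
closes: descent 0, river 6
min |a| on river = 8

8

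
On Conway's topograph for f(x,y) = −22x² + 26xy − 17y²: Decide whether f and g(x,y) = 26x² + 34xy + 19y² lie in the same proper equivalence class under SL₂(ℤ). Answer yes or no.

D₁ = -820, D₂ = -820
f is negative-definite; reduce −f:
−f: translate: b→18 (≡-26 mod 44), so (22,-26,17)→(22,18,13)
−f: flip: (22,18,13)→(13,-18,22)
−f: translate: b→8 (≡-18 mod 26), so (13,-18,22)→(13,8,17)
−f: reduced (well bottom): (13,8,17) with a≤c, −a<b≤a
flip sign back: reduced form of f is (-13,-8,-17)
g: translate: b→-18 (≡34 mod 52), so (26,34,19)→(26,-18,11)
g: flip: (26,-18,11)→(11,18,26)
g: translate: b→-4 (≡18 mod 22), so (11,18,26)→(11,-4,19)
g: reduced (well bottom): (11,-4,19) with a≤c, −a<b≤a
reduced forms (-13, -8, -17) vs (11, -4, 19) ⇒ inequivalent

no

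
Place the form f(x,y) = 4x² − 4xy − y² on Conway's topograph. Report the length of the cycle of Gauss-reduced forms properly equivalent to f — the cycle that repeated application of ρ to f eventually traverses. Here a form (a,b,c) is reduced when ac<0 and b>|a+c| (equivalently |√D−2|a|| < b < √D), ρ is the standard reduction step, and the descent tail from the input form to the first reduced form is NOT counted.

D = 32, ⌊√D⌋ = 5
descent: ρ → (-1,4,4)  [lands on river]
river: ρ → (4,4,-1)
ρ-cycle length = 2 (tail of 1 descent step not counted)

2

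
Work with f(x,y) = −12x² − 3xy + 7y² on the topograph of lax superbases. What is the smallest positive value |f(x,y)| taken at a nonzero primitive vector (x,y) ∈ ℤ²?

descent: ρ → (7,17,-2)  [lands on river]
river: ρ → (-2,15,15)
river: ρ → (15,15,-2)
river: ρ → (-2,17,7)
river: ρ → (7,11,-8)
river: ρ → (-8,5,10)
river: ρ → (10,15,-3)
river: ρ → (-3,15,10)
river: ρ → (10,5,-8)
river: ρ → (-8,11,7)
closes: descent 1, river 10
min |a| on river = 2

2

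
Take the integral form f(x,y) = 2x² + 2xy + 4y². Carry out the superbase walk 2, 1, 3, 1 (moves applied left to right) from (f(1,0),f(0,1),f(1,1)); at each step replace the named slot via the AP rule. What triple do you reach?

start (2,4,8) = (f(1,0),f(0,1),f(1,1))
replace slot 2: 2·(2+8) − 4 = 16 → (2,16,8)
replace slot 1: 2·(16+8) − 2 = 46 → (46,16,8)
replace slot 3: 2·(46+16) − 8 = 116 → (46,16,116)
replace slot 1: 2·(16+116) − 46 = 218 → (218,16,116)

218,16,116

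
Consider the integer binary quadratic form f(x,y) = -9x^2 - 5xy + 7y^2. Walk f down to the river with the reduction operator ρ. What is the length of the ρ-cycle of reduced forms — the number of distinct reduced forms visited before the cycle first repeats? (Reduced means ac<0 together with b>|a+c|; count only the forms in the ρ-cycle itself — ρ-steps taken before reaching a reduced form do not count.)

D = 277, ⌊√D⌋ = 16
descent: ρ → (7,5,-9)  [lands on river]
river: ρ → (-9,13,3)
river: ρ → (3,11,-13)
river: ρ → (-13,15,1)
river: ρ → (1,15,-13)
river: ρ → (-13,11,3)
river: ρ → (3,13,-9)
river: ρ → (-9,5,7)
river: ρ → (7,9,-7)
river: ρ → (-7,5,9)
river: ρ → (9,13,-3)
river: ρ → (-3,11,13)
river: ρ → (13,15,-1)
river: ρ → (-1,15,13)
river: ρ → (13,11,-3)
river: ρ → (-3,13,9)
river: ρ → (9,5,-7)
river: ρ → (-7,9,7)
ρ-cycle length = 18 (tail of 1 descent step not counted)

18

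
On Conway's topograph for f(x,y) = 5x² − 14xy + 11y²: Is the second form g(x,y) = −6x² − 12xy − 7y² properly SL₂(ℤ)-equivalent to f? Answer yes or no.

D₁ = -24, D₂ = -24
f: translate: b→-4 (≡-14 mod 10), so (5,-14,11)→(5,-4,2)
f: flip: (5,-4,2)→(2,4,5)
f: translate: b→0 (≡4 mod 4), so (2,4,5)→(2,0,3)
f: reduced (well bottom): (2,0,3) with a≤c, −a<b≤a
g is negative-definite; reduce −g:
−g: translate: b→0 (≡12 mod 12), so (6,12,7)→(6,0,1)
−g: flip: (6,0,1)→(1,0,6)
−g: reduced (well bottom): (1,0,6) with a≤c, −a<b≤a
flip sign back: reduced form of g is (-1,0,-6)
reduced forms (2, 0, 3) vs (-1, 0, -6) ⇒ inequivalent

no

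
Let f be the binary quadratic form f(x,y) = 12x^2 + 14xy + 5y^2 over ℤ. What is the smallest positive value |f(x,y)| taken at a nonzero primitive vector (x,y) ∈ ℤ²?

translate: b→-10 (≡14 mod 24), so (12,14,5)→(12,-10,3)
flip: (12,-10,3)→(3,10,12)
translate: b→-2 (≡10 mod 6), so (3,10,12)→(3,-2,4)
reduced (well bottom): (3,-2,4) with a≤c, −a<b≤a
well minimum = a = 3

3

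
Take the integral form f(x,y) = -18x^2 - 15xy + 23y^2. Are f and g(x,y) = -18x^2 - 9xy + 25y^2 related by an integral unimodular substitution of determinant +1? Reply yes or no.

D₁ = 1881, D₂ = 1881
river cycle of f (length 26): (23, 15, -18), (-18, 21, 20), (20, 19, -19), (-19, 19, 20), (20, 21, -18), (-18, 15, 23), (23, 31, -10), (-10, 29, 26), (26, 23, -13), (-13, 29, 20), … (16 more)
river cycle of g (length 16): (25, 9, -18), (-18, 27, 16), (16, 37, -8), (-8, 43, 1), (1, 43, -8), (-8, 37, 16), (16, 27, -18), (-18, 9, 25), (25, 41, -2), (-2, 43, 4), … (6 more)
cycles differ ⇒ inequivalent

no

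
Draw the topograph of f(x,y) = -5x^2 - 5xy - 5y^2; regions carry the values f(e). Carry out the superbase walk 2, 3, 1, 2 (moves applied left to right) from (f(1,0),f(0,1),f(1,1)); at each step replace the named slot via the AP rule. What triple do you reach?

start (-5,-5,-15) = (f(1,0),f(0,1),f(1,1))
replace slot 2: 2·((-5)+(-15)) − (-5) = -35 → (-5,-35,-15)
replace slot 3: 2·((-5)+(-35)) − (-15) = -65 → (-5,-35,-65)
replace slot 1: 2·((-35)+(-65)) − (-5) = -195 → (-195,-35,-65)
replace slot 2: 2·((-195)+(-65)) − (-35) = -485 → (-195,-485,-65)

-195,-485,-65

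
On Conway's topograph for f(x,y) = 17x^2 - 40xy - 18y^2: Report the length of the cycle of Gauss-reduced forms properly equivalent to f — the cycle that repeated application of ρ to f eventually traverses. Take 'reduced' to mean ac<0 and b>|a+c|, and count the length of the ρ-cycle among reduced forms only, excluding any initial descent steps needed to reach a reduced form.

D = 2824, ⌊√D⌋ = 53
descent: ρ → (-18,40,17)  [lands on river]
river: ρ → (17,28,-30)
river: ρ → (-30,32,15)
river: ρ → (15,28,-34)
river: ρ → (-34,40,9)
river: ρ → (9,50,-9)
river: ρ → (-9,40,34)
river: ρ → (34,28,-15)
river: ρ → (-15,32,30)
river: ρ → (30,28,-17)
river: ρ → (-17,40,18)
river: ρ → (18,32,-25)
river: ρ → (-25,18,25)
river: ρ → (25,32,-18)
ρ-cycle length = 14 (tail of 1 descent step not counted)

14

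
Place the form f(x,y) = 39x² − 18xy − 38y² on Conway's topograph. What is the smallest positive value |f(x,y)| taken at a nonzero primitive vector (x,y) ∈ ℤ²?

descent: ρ → (-38,18,39)  [lands on river]
river: ρ → (39,60,-17)
river: ρ → (-17,76,7)
river: ρ → (7,78,-6)
river: ρ → (-6,78,7)
river: ρ → (7,76,-17)
river: ρ → (-17,60,39)
river: ρ → (39,18,-38)
river: ρ → (-38,58,19)
river: ρ → (19,56,-41)
river: ρ → (-41,26,34)
river: ρ → (34,42,-33)
river: ρ → (-33,24,43)
river: ρ → (43,62,-14)
river: ρ → (-14,78,3)
river: ρ → (3,78,-14)
river: ρ → (-14,62,43)
river: ρ → (43,24,-33)
river: ρ → (-33,42,34)
river: ρ → (34,26,-41)
river: ρ → (-41,56,19)
river: ρ → (19,58,-38)
closes: descent 1, river 22
min |a| on river = 3

3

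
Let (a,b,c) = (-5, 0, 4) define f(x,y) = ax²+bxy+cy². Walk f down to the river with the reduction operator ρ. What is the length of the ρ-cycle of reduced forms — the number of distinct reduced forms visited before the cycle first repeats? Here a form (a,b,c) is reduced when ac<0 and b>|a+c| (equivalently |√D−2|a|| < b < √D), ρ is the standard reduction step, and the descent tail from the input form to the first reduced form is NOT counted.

D = 80, ⌊√D⌋ = 8
descent: ρ → (4,8,-1)  [lands on river]
river: ρ → (-1,8,4)
ρ-cycle length = 2 (tail of 1 descent step not counted)

2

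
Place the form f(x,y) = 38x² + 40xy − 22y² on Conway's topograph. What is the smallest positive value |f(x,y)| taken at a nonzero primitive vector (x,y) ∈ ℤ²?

river: ρ → (-22,48,30)
river: ρ → (30,12,-40)
river: ρ → (-40,68,2)
river: ρ → (2,68,-40)
river: ρ → (-40,12,30)
river: ρ → (30,48,-22)
river: ρ → (-22,40,38)
river: ρ → (38,36,-24)
river: ρ → (-24,60,14)
river: ρ → (14,52,-40)
river: ρ → (-40,28,26)
river: ρ → (26,24,-42)
river: ρ → (-42,60,8)
river: ρ → (8,68,-10)
river: ρ → (-10,52,56)
river: ρ → (56,60,-6)
river: ρ → (-6,60,56)
river: ρ → (56,52,-10)
river: ρ → (-10,68,8)
river: ρ → (8,60,-42)
river: ρ → (-42,24,26)
river: ρ → (26,28,-40)
river: ρ → (-40,52,14)
river: ρ → (14,60,-24)
river: ρ → (-24,36,38)
river: ρ → (38,40,-22)
closes: descent 0, river 26
min |a| on river = 2

2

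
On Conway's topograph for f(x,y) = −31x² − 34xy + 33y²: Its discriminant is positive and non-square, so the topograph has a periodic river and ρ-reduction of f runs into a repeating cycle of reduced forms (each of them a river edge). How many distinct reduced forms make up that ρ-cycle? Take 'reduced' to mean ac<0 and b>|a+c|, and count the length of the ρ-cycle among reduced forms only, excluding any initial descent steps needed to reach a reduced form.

D = 5248, ⌊√D⌋ = 72
descent: ρ → (33,34,-31)  [lands on river]
river: ρ → (-31,28,36)
river: ρ → (36,44,-23)
river: ρ → (-23,48,32)
river: ρ → (32,16,-39)
river: ρ → (-39,62,9)
river: ρ → (9,64,-32)
river: ρ → (-32,64,9)
river: ρ → (9,62,-39)
river: ρ → (-39,16,32)
river: ρ → (32,48,-23)
river: ρ → (-23,44,36)
river: ρ → (36,28,-31)
river: ρ → (-31,34,33)
river: ρ → (33,32,-32)
river: ρ → (-32,32,33)
ρ-cycle length = 16 (tail of 1 descent step not counted)

16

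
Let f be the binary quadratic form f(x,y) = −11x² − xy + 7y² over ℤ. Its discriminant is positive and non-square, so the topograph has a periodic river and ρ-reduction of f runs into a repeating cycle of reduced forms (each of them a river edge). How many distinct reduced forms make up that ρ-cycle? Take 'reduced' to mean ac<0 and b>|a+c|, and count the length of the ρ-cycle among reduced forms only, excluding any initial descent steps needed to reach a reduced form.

D = 309, ⌊√D⌋ = 17
descent: ρ → (7,15,-3)  [lands on river]
river: ρ → (-3,15,7)
river: ρ → (7,13,-5)
river: ρ → (-5,17,1)
river: ρ → (1,17,-5)
river: ρ → (-5,13,7)
ρ-cycle length = 6 (tail of 1 descent step not counted)

6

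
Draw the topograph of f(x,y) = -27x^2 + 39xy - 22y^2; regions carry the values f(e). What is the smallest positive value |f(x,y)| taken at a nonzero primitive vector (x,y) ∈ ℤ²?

translate: b→15 (≡-39 mod 54), so (27,-39,22)→(27,15,10)
flip: (27,15,10)→(10,-15,27)
translate: b→5 (≡-15 mod 20), so (10,-15,27)→(10,5,22)
reduced (well bottom): (10,5,22) with a≤c, −a<b≤a
well minimum |f| = |-10| = 10 (negative-definite)

10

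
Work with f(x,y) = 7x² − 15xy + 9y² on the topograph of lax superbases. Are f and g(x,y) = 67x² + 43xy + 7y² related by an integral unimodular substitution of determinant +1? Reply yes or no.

D₁ = -27, D₂ = -27
f: translate: b→-1 (≡-15 mod 14), so (7,-15,9)→(7,-1,1)
f: flip: (7,-1,1)→(1,1,7)
f: reduced (well bottom): (1,1,7) with a≤c, −a<b≤a
g: flip: (67,43,7)→(7,-43,67)
g: translate: b→-1 (≡-43 mod 14), so (7,-43,67)→(7,-1,1)
g: flip: (7,-1,1)→(1,1,7)
g: reduced (well bottom): (1,1,7) with a≤c, −a<b≤a
reduced forms (1, 1, 7) vs (1, 1, 7) ⇒ equivalent

yes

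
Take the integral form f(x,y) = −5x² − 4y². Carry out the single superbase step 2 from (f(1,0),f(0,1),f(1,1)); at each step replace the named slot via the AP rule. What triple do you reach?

start (-5,-4,-9) = (f(1,0),f(0,1),f(1,1))
replace slot 2: 2·((-5)+(-9)) − (-4) = -24 → (-5,-24,-9)

-5,-24,-9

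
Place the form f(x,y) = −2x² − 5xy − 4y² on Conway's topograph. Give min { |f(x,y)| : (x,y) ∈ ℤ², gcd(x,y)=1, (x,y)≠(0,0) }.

translate: b→1 (≡5 mod 4), so (2,5,4)→(2,1,1)
flip: (2,1,1)→(1,-1,2)
translate: b→1 (≡-1 mod 2), so (1,-1,2)→(1,1,2)
reduced (well bottom): (1,1,2) with a≤c, −a<b≤a
well minimum |f| = |-1| = 1 (negative-definite)

1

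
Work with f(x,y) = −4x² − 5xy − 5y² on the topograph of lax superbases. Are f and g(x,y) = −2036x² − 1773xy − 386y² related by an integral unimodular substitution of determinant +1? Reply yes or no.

D₁ = -55, D₂ = -55
f is negative-definite; reduce −f:
−f: translate: b→-3 (≡5 mod 8), so (4,5,5)→(4,-3,4)
−f: flip: (4,-3,4)→(4,3,4)
−f: reduced (well bottom): (4,3,4) with a≤c, −a<b≤a
flip sign back: reduced form of f is (-4,-3,-4)
g is negative-definite; reduce −g:
−g: flip: (2036,1773,386)→(386,-1773,2036)
−g: translate: b→-229 (≡-1773 mod 772), so (386,-1773,2036)→(386,-229,34)
−g: flip: (386,-229,34)→(34,229,386)
−g: translate: b→25 (≡229 mod 68), so (34,229,386)→(34,25,5)
−g: flip: (34,25,5)→(5,-25,34)
−g: translate: b→5 (≡-25 mod 10), so (5,-25,34)→(5,5,4)
−g: flip: (5,5,4)→(4,-5,5)
−g: translate: b→3 (≡-5 mod 8), so (4,-5,5)→(4,3,4)
−g: reduced (well bottom): (4,3,4) with a≤c, −a<b≤a
flip sign back: reduced form of g is (-4,-3,-4)
reduced forms (-4, -3, -4) vs (-4, -3, -4) ⇒ equivalent

yes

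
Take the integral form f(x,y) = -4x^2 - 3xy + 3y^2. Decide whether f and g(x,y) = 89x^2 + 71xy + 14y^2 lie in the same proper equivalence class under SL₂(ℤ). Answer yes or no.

D₁ = 57, D₂ = 57
river cycle of f (length 6): (3, 3, -4), (-4, 5, 2), (2, 7, -1), (-1, 7, 2), (2, 5, -4), (-4, 3, 3)
river cycle of g (length 6): (2, 7, -1), (-1, 7, 2), (2, 5, -4), (-4, 3, 3), (3, 3, -4), (-4, 5, 2)
cycles coincide ⇒ equivalent

yes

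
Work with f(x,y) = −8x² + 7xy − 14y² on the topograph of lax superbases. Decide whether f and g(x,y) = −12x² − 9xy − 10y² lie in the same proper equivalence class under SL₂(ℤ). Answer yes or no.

D₁ = -399, D₂ = -399
f is negative-definite; reduce −f:
−f: reduced (well bottom): (8,-7,14) with a≤c, −a<b≤a
flip sign back: reduced form of f is (-8,7,-14)
g is negative-definite; reduce −g:
−g: flip: (12,9,10)→(10,-9,12)
−g: reduced (well bottom): (10,-9,12) with a≤c, −a<b≤a
flip sign back: reduced form of g is (-10,9,-12)
reduced forms (-8, 7, -14) vs (-10, 9, -12) ⇒ inequivalent

no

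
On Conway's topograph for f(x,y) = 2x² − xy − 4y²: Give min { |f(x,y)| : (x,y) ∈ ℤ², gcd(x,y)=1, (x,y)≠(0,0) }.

descent: ρ → (-4,1,2)
descent: ρ → (2,3,-3)  [lands on river]
river: ρ → (-3,3,2)
river: ρ → (2,5,-1)
river: ρ → (-1,5,2)
closes: descent 2, river 4
min |a| on river = 1

1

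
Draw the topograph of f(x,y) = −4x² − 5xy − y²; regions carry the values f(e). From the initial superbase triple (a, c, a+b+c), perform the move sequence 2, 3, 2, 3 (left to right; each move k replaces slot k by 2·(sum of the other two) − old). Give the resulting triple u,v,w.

start (-4,-1,-10) = (f(1,0),f(0,1),f(1,1))
replace slot 2: 2·((-4)+(-10)) − (-1) = -27 → (-4,-27,-10)
replace slot 3: 2·((-4)+(-27)) − (-10) = -52 → (-4,-27,-52)
replace slot 2: 2·((-4)+(-52)) − (-27) = -85 → (-4,-85,-52)
replace slot 3: 2·((-4)+(-85)) − (-52) = -126 → (-4,-85,-126)

-4,-85,-126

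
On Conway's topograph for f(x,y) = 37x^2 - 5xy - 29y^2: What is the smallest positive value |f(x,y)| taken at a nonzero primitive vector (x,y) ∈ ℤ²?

descent: ρ → (-29,63,3)  [lands on river]
river: ρ → (3,63,-29)
river: ρ → (-29,53,13)
river: ρ → (13,51,-33)
river: ρ → (-33,15,31)
river: ρ → (31,47,-17)
river: ρ → (-17,55,19)
river: ρ → (19,59,-11)
river: ρ → (-11,51,39)
river: ρ → (39,27,-23)
river: ρ → (-23,65,1)
river: ρ → (1,65,-23)
river: ρ → (-23,27,39)
river: ρ → (39,51,-11)
river: ρ → (-11,59,19)
river: ρ → (19,55,-17)
river: ρ → (-17,47,31)
river: ρ → (31,15,-33)
river: ρ → (-33,51,13)
river: ρ → (13,53,-29)
closes: descent 1, river 20
min |a| on river = 1

1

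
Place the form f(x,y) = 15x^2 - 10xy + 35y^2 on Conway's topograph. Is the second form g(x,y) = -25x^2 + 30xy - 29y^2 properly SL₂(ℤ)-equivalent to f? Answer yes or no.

D₁ = -2000, D₂ = -2000
f: reduced (well bottom): (15,-10,35) with a≤c, −a<b≤a
g is negative-definite; reduce −g:
−g: translate: b→20 (≡-30 mod 50), so (25,-30,29)→(25,20,24)
−g: flip: (25,20,24)→(24,-20,25)
−g: reduced (well bottom): (24,-20,25) with a≤c, −a<b≤a
flip sign back: reduced form of g is (-24,20,-25)
reduced forms (15, -10, 35) vs (-24, 20, -25) ⇒ inequivalent

no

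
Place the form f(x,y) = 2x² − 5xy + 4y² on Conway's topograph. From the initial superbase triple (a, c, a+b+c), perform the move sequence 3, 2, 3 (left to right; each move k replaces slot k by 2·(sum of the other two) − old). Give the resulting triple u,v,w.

start (2,4,1) = (f(1,0),f(0,1),f(1,1))
replace slot 3: 2·(2+4) − 1 = 11 → (2,4,11)
replace slot 2: 2·(2+11) − 4 = 22 → (2,22,11)
replace slot 3: 2·(2+22) − 11 = 37 → (2,22,37)

2,22,37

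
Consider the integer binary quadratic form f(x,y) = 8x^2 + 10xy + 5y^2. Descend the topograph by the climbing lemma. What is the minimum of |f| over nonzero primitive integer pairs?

translate: b→-6 (≡10 mod 16), so (8,10,5)→(8,-6,3)
flip: (8,-6,3)→(3,6,8)
translate: b→0 (≡6 mod 6), so (3,6,8)→(3,0,5)
reduced (well bottom): (3,0,5) with a≤c, −a<b≤a
well minimum = a = 3

3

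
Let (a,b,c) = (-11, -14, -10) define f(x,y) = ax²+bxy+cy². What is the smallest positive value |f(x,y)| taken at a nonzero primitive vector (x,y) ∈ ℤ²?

translate: b→-8 (≡14 mod 22), so (11,14,10)→(11,-8,7)
flip: (11,-8,7)→(7,8,11)
translate: b→-6 (≡8 mod 14), so (7,8,11)→(7,-6,10)
reduced (well bottom): (7,-6,10) with a≤c, −a<b≤a
well minimum |f| = |-7| = 7 (negative-definite)

7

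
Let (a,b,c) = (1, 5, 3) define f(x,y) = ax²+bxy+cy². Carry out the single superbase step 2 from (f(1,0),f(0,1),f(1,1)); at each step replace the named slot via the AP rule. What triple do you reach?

start (1,3,9) = (f(1,0),f(0,1),f(1,1))
replace slot 2: 2·(1+9) − 3 = 17 → (1,17,9)

1,17,9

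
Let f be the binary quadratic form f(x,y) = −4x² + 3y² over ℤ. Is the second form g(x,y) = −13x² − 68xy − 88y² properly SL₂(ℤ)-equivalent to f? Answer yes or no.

D₁ = 48, D₂ = 48
river cycle of f (length 2): (3, 6, -1), (-1, 6, 3)
river cycle of g (length 2): (-1, 6, 3), (3, 6, -1)
cycles coincide ⇒ equivalent

yes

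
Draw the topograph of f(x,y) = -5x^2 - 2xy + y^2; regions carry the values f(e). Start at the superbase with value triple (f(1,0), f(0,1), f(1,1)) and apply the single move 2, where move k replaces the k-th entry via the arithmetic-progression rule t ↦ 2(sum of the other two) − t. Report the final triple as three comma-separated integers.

start (-5,1,-6) = (f(1,0),f(0,1),f(1,1))
replace slot 2: 2·((-5)+(-6)) − 1 = -23 → (-5,-23,-6)

-5,-23,-6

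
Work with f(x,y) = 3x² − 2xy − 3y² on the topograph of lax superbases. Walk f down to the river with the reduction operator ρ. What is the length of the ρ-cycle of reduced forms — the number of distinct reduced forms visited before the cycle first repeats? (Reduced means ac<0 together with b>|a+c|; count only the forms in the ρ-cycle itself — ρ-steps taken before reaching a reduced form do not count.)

D = 40, ⌊√D⌋ = 6
descent: ρ → (-3,2,3)  [lands on river]
river: ρ → (3,4,-2)
river: ρ → (-2,4,3)
river: ρ → (3,2,-3)
river: ρ → (-3,4,2)
river: ρ → (2,4,-3)
ρ-cycle length = 6 (tail of 1 descent step not counted)

6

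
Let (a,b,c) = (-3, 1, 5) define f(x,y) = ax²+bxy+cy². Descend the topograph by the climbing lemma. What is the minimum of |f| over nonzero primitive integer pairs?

descent: ρ → (5,-1,-3)
descent: ρ → (-3,7,1)  [lands on river]
river: ρ → (1,7,-3)
river: ρ → (-3,5,3)
river: ρ → (3,7,-1)
river: ρ → (-1,7,3)
river: ρ → (3,5,-3)
closes: descent 2, river 6
min |a| on river = 1

1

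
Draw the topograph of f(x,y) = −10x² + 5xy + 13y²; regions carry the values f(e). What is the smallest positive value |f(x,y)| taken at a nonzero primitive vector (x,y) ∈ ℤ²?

river: ρ → (13,21,-2)
river: ρ → (-2,23,2)
river: ρ → (2,21,-13)
river: ρ → (-13,5,10)
river: ρ → (10,15,-8)
river: ρ → (-8,17,8)
river: ρ → (8,15,-10)
river: ρ → (-10,5,13)
closes: descent 0, river 8
min |a| on river = 2

2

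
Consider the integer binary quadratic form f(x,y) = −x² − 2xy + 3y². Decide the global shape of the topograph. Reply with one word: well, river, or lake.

D = b²−4ac = (-2)² − 4·(-1)·3 = 16
D = 4² is a perfect square ⇒ form factors over ℤ ⇒ lakes

lake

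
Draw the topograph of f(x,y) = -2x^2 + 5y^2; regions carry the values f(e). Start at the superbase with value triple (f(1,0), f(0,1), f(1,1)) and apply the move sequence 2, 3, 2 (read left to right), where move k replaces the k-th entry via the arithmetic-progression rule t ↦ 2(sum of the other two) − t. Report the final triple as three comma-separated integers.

start (-2,5,3) = (f(1,0),f(0,1),f(1,1))
replace slot 2: 2·((-2)+3) − 5 = -3 → (-2,-3,3)
replace slot 3: 2·((-2)+(-3)) − 3 = -13 → (-2,-3,-13)
replace slot 2: 2·((-2)+(-13)) − (-3) = -27 → (-2,-27,-13)

-2,-27,-13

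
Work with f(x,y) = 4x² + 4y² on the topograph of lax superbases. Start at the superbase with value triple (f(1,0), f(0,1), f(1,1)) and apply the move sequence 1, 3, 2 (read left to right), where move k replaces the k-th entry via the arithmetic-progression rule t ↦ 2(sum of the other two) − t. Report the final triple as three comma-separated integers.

start (4,4,8) = (f(1,0),f(0,1),f(1,1))
replace slot 1: 2·(4+8) − 4 = 20 → (20,4,8)
replace slot 3: 2·(20+4) − 8 = 40 → (20,4,40)
replace slot 2: 2·(20+40) − 4 = 116 → (20,116,40)

20,116,40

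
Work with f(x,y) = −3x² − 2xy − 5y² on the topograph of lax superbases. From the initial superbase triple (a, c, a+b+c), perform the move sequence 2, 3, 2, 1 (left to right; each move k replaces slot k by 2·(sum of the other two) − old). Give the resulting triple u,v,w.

start (-3,-5,-10) = (f(1,0),f(0,1),f(1,1))
replace slot 2: 2·((-3)+(-10)) − (-5) = -21 → (-3,-21,-10)
replace slot 3: 2·((-3)+(-21)) − (-10) = -38 → (-3,-21,-38)
replace slot 2: 2·((-3)+(-38)) − (-21) = -61 → (-3,-61,-38)
replace slot 1: 2·((-61)+(-38)) − (-3) = -195 → (-195,-61,-38)

-195,-61,-38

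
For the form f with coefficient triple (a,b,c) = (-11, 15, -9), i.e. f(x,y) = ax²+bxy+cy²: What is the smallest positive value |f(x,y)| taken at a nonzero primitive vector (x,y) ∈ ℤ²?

translate: b→7 (≡-15 mod 22), so (11,-15,9)→(11,7,5)
flip: (11,7,5)→(5,-7,11)
translate: b→3 (≡-7 mod 10), so (5,-7,11)→(5,3,9)
reduced (well bottom): (5,3,9) with a≤c, −a<b≤a
well minimum |f| = |-5| = 5 (negative-definite)

5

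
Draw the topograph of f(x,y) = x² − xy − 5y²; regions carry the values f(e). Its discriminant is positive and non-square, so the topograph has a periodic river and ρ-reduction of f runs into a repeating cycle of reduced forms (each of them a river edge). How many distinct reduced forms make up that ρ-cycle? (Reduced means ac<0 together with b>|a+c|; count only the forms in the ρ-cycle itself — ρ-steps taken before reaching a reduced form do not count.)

D = 21, ⌊√D⌋ = 4
descent: ρ → (-5,1,1)
descent: ρ → (1,3,-3)  [lands on river]
river: ρ → (-3,3,1)
ρ-cycle length = 2 (tail of 2 descent steps not counted)

2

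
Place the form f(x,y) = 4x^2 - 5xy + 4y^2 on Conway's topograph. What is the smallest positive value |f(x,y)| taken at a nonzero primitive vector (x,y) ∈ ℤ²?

translate: b→3 (≡-5 mod 8), so (4,-5,4)→(4,3,3)
flip: (4,3,3)→(3,-3,4)
translate: b→3 (≡-3 mod 6), so (3,-3,4)→(3,3,4)
reduced (well bottom): (3,3,4) with a≤c, −a<b≤a
well minimum = a = 3

3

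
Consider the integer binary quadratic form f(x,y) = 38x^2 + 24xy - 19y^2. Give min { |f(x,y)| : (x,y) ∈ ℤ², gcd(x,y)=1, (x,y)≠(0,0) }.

river: ρ → (-19,52,10)
river: ρ → (10,48,-29)
river: ρ → (-29,10,29)
river: ρ → (29,48,-10)
river: ρ → (-10,52,19)
river: ρ → (19,24,-38)
river: ρ → (-38,52,5)
river: ρ → (5,58,-5)
river: ρ → (-5,52,38)
river: ρ → (38,24,-19)
closes: descent 0, river 10
min |a| on river = 5

5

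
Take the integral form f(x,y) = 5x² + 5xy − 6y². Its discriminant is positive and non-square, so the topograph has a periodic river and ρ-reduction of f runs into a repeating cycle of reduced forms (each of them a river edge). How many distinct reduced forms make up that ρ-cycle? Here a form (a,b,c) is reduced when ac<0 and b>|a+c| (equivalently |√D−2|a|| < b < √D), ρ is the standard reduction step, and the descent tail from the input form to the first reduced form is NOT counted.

D = 145, ⌊√D⌋ = 12
river: ρ → (-6,7,4)
river: ρ → (4,9,-4)
river: ρ → (-4,7,6)
river: ρ → (6,5,-5)
river: ρ → (-5,5,6)
river: ρ → (6,7,-4)
river: ρ → (-4,9,4)
river: ρ → (4,7,-6)
river: ρ → (-6,5,5)
river: ρ → (5,5,-6)
ρ-cycle length = 10 (tail of 0 descent steps not counted)

10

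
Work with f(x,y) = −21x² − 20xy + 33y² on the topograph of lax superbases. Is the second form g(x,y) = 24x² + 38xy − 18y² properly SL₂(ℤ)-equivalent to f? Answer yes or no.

D₁ = 3172, D₂ = 3172
river cycle of f (length 10): (33, 20, -21), (-21, 22, 32), (32, 42, -11), (-11, 46, 24), (24, 50, -7), (-7, 48, 31), (31, 14, -24), (-24, 34, 21), (21, 50, -8), (-8, 46, 33)
river cycle of g (length 12): (-18, 34, 28), (28, 22, -24), (-24, 26, 26), (26, 26, -24), (-24, 22, 28), (28, 34, -18), (-18, 38, 24), (24, 10, -32), (-32, 54, 2), (2, 54, -32), … (2 more)
cycles differ ⇒ inequivalent

no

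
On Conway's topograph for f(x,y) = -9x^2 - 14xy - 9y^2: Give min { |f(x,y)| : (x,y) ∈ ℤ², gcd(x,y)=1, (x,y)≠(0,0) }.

translate: b→-4 (≡14 mod 18), so (9,14,9)→(9,-4,4)
flip: (9,-4,4)→(4,4,9)
reduced (well bottom): (4,4,9) with a≤c, −a<b≤a
well minimum |f| = |-4| = 4 (negative-definite)

4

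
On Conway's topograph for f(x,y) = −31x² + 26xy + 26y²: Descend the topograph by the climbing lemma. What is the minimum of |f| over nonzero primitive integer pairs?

river: ρ → (26,26,-31)
river: ρ → (-31,36,21)
river: ρ → (21,48,-19)
river: ρ → (-19,28,41)
river: ρ → (41,54,-6)
river: ρ → (-6,54,41)
river: ρ → (41,28,-19)
river: ρ → (-19,48,21)
river: ρ → (21,36,-31)
river: ρ → (-31,26,26)
closes: descent 0, river 10
min |a| on river = 6

6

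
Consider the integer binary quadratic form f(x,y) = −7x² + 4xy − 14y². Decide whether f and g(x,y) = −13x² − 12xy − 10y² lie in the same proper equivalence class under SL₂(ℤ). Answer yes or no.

D₁ = -376, D₂ = -376
f is negative-definite; reduce −f:
−f: reduced (well bottom): (7,-4,14) with a≤c, −a<b≤a
flip sign back: reduced form of f is (-7,4,-14)
g is negative-definite; reduce −g:
−g: flip: (13,12,10)→(10,-12,13)
−g: translate: b→8 (≡-12 mod 20), so (10,-12,13)→(10,8,11)
−g: reduced (well bottom): (10,8,11) with a≤c, −a<b≤a
flip sign back: reduced form of g is (-10,-8,-11)
reduced forms (-7, 4, -14) vs (-10, -8, -11) ⇒ inequivalent

no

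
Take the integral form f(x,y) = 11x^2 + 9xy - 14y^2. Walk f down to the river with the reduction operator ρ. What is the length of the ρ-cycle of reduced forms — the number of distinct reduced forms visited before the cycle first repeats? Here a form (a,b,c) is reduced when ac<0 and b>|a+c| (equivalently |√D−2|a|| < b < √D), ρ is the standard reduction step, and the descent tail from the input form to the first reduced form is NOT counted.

D = 697, ⌊√D⌋ = 26
river: ρ → (-14,19,6)
river: ρ → (6,17,-17)
river: ρ → (-17,17,6)
river: ρ → (6,19,-14)
river: ρ → (-14,9,11)
river: ρ → (11,13,-12)
river: ρ → (-12,11,12)
river: ρ → (12,13,-11)
river: ρ → (-11,9,14)
river: ρ → (14,19,-6)
river: ρ → (-6,17,17)
river: ρ → (17,17,-6)
river: ρ → (-6,19,14)
river: ρ → (14,9,-11)
river: ρ → (-11,13,12)
river: ρ → (12,11,-12)
river: ρ → (-12,13,11)
river: ρ → (11,9,-14)
ρ-cycle length = 18 (tail of 0 descent steps not counted)

18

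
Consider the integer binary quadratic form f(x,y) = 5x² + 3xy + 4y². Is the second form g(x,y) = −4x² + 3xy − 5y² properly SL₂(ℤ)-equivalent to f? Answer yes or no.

D₁ = -71, D₂ = -71
f: flip: (5,3,4)→(4,-3,5)
f: reduced (well bottom): (4,-3,5) with a≤c, −a<b≤a
g is negative-definite; reduce −g:
−g: reduced (well bottom): (4,-3,5) with a≤c, −a<b≤a
flip sign back: reduced form of g is (-4,3,-5)
reduced forms (4, -3, 5) vs (-4, 3, -5) ⇒ inequivalent

no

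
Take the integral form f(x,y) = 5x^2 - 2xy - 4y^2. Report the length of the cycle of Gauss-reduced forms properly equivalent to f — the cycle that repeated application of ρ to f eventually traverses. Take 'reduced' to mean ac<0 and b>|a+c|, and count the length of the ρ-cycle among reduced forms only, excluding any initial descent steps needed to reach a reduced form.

D = 84, ⌊√D⌋ = 9
descent: ρ → (-4,2,5)  [lands on river]
river: ρ → (5,8,-1)
river: ρ → (-1,8,5)
river: ρ → (5,2,-4)
river: ρ → (-4,6,3)
river: ρ → (3,6,-4)
ρ-cycle length = 6 (tail of 1 descent step not counted)

6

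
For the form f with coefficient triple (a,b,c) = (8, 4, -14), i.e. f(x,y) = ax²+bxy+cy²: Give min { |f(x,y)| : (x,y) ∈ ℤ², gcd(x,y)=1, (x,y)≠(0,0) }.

descent: ρ → (-14,-4,8)
descent: ρ → (8,20,-2)  [lands on river]
river: ρ → (-2,20,8)
river: ρ → (8,12,-10)
river: ρ → (-10,8,10)
river: ρ → (10,12,-8)
river: ρ → (-8,20,2)
river: ρ → (2,20,-8)
river: ρ → (-8,12,10)
river: ρ → (10,8,-10)
river: ρ → (-10,12,8)
closes: descent 2, river 10
min |a| on river = 2

2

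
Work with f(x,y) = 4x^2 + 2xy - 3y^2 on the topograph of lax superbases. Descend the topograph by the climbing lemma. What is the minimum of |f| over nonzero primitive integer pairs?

river: ρ → (-3,4,3)
river: ρ → (3,2,-4)
river: ρ → (-4,6,1)
river: ρ → (1,6,-4)
river: ρ → (-4,2,3)
river: ρ → (3,4,-3)
river: ρ → (-3,2,4)
river: ρ → (4,6,-1)
river: ρ → (-1,6,4)
river: ρ → (4,2,-3)
closes: descent 0, river 10
min |a| on river = 1

1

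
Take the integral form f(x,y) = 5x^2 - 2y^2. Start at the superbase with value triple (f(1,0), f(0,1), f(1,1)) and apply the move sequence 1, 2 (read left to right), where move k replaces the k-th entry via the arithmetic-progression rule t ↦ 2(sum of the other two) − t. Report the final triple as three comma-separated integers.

start (5,-2,3) = (f(1,0),f(0,1),f(1,1))
replace slot 1: 2·((-2)+3) − 5 = -3 → (-3,-2,3)
replace slot 2: 2·((-3)+3) − (-2) = 2 → (-3,2,3)

-3,2,3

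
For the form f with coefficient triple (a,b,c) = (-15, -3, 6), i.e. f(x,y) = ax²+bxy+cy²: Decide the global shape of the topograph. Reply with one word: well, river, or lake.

D = b²−4ac = (-3)² − 4·(-15)·6 = 369
D > 0 non-square ⇒ indefinite ⇒ periodic river

river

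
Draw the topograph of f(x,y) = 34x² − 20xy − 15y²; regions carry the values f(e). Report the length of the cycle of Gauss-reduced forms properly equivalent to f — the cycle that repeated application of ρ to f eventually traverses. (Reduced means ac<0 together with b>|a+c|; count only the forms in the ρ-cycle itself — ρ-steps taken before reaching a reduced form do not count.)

D = 2440, ⌊√D⌋ = 49
descent: ρ → (-15,20,34)  [lands on river]
river: ρ → (34,48,-1)
river: ρ → (-1,48,34)
river: ρ → (34,20,-15)
river: ρ → (-15,40,14)
river: ρ → (14,44,-9)
river: ρ → (-9,46,9)
river: ρ → (9,44,-14)
river: ρ → (-14,40,15)
river: ρ → (15,20,-34)
river: ρ → (-34,48,1)
river: ρ → (1,48,-34)
river: ρ → (-34,20,15)
river: ρ → (15,40,-14)
river: ρ → (-14,44,9)
river: ρ → (9,46,-9)
river: ρ → (-9,44,14)
river: ρ → (14,40,-15)
ρ-cycle length = 18 (tail of 1 descent step not counted)

18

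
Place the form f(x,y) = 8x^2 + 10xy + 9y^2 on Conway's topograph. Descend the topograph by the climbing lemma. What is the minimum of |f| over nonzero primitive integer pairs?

translate: b→-6 (≡10 mod 16), so (8,10,9)→(8,-6,7)
flip: (8,-6,7)→(7,6,8)
reduced (well bottom): (7,6,8) with a≤c, −a<b≤a
well minimum = a = 7

7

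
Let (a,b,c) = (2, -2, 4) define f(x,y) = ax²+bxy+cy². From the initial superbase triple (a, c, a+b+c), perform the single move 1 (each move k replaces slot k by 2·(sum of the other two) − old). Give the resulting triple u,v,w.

start (2,4,4) = (f(1,0),f(0,1),f(1,1))
replace slot 1: 2·(4+4) − 2 = 14 → (14,4,4)

14,4,4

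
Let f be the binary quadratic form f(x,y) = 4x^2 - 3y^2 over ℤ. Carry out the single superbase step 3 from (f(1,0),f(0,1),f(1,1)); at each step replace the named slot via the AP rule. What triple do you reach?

start (4,-3,1) = (f(1,0),f(0,1),f(1,1))
replace slot 3: 2·(4+(-3)) − 1 = 1 → (4,-3,1)

4,-3,1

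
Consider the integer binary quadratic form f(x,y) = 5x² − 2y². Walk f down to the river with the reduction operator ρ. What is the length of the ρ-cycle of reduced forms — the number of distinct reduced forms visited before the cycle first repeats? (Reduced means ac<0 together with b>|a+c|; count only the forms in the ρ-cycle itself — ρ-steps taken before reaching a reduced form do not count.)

D = 40, ⌊√D⌋ = 6
descent: ρ → (-2,4,3)  [lands on river]
river: ρ → (3,2,-3)
river: ρ → (-3,4,2)
river: ρ → (2,4,-3)
river: ρ → (-3,2,3)
river: ρ → (3,4,-2)
ρ-cycle length = 6 (tail of 1 descent step not counted)

6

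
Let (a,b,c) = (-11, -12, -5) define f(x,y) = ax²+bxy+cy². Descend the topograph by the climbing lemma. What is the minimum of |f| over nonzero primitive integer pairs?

translate: b→-10 (≡12 mod 22), so (11,12,5)→(11,-10,4)
flip: (11,-10,4)→(4,10,11)
translate: b→2 (≡10 mod 8), so (4,10,11)→(4,2,5)
reduced (well bottom): (4,2,5) with a≤c, −a<b≤a
well minimum |f| = |-4| = 4 (negative-definite)

4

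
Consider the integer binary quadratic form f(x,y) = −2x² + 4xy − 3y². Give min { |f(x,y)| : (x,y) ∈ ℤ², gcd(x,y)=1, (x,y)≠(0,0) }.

translate: b→0 (≡-4 mod 4), so (2,-4,3)→(2,0,1)
flip: (2,0,1)→(1,0,2)
reduced (well bottom): (1,0,2) with a≤c, −a<b≤a
well minimum |f| = |-1| = 1 (negative-definite)

1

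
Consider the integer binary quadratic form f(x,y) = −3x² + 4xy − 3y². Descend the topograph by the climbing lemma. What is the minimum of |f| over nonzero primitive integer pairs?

translate: b→2 (≡-4 mod 6), so (3,-4,3)→(3,2,2)
flip: (3,2,2)→(2,-2,3)
translate: b→2 (≡-2 mod 4), so (2,-2,3)→(2,2,3)
reduced (well bottom): (2,2,3) with a≤c, −a<b≤a
well minimum |f| = |-2| = 2 (negative-definite)

2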